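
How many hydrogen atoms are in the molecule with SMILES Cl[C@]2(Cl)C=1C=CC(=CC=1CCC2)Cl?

9

Hydrogens are implicit in SMILES; fill each atom to its normal valence:
  3 × C: 2 H each → 6
  3 × C (aromatic): 1 H each → 3
  3 × C (aromatic): no H
  3 × Cl: no H
  1 × C: no H
  Total hydrogens = 9.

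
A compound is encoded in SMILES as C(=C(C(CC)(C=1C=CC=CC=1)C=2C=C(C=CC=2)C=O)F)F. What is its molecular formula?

C18H16F2O

Heavy atoms from the SMILES: 18 C, 2 F, 1 O.
Implicit hydrogens by atom environment:
  9 × C (aromatic): 1 H each → 9
  3 × C (aromatic): no H
  2 × C: 1 H each → 2
  2 × C: no H
  2 × F: no H
  1 × C: 3 H
  1 × C: 2 H
  1 × O: no H
  Total hydrogens = 16.
Molecular formula: C18H16F2O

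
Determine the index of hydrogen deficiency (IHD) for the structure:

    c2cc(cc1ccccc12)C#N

Molecular formula from the SMILES: C11H7N.
DoU = (2C + 2 + N − H − X)/2 = (2·11 + 2 + 1 − 7 − 0)/2 = 18/2 = 9.
(Structurally: 2 ring(s) + 7 π bond(s) = 9.)

9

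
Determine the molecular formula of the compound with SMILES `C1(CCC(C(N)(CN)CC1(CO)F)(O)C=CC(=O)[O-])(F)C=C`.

Heavy atoms from the SMILES: 14 C, 2 F, 2 N, 4 O.
Implicit hydrogens by atom environment:
  6 × C: 2 H each → 12
  5 × C: no H
  3 × C: 1 H each → 3
  2 × F: no H
  2 × N: 2 H each → 4
  2 × O: 1 H each → 2
  1 × O: no H
  1 × O (charge -1): no H
  Total hydrogens = 21.
Net charge -1.
Molecular formula: C14H21F2N2O4-

C14H21F2N2O4-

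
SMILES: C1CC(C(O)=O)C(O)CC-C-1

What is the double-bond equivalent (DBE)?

2

Molecular formula from the SMILES: C8H14O3.
DoU = (2C + 2 + N − H − X)/2 = (2·8 + 2 + 0 − 14 − 0)/2 = 4/2 = 2.
(Structurally: 1 ring(s) + 1 π bond(s) = 2.)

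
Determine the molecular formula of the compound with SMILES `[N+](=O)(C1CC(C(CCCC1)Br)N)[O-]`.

Heavy atoms from the SMILES: 1 Br, 8 C, 2 N, 2 O.
Implicit hydrogens by atom environment:
  5 × C: 2 H each → 10
  3 × C: 1 H each → 3
  1 × Br: no H
  1 × N: 2 H
  1 × N (charge +1): no H
  1 × O: no H
  1 × O (charge -1): no H
  Total hydrogens = 15.
Molecular formula: C8H15BrN2O2

C8H15BrN2O2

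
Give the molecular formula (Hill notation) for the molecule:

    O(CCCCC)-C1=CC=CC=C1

C11H16O

Heavy atoms from the SMILES: 11 C, 1 O.
Implicit hydrogens by atom environment:
  5 × C (aromatic): 1 H each → 5
  4 × C: 2 H each → 8
  1 × C: 3 H
  1 × C (aromatic): no H
  1 × O: no H
  Total hydrogens = 16.
Molecular formula: C11H16O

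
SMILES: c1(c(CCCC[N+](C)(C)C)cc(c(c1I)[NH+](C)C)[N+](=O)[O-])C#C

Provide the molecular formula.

Heavy atoms from the SMILES: 17 C, 1 I, 3 N, 2 O.
Implicit hydrogens by atom environment:
  5 × C: 3 H each → 15
  5 × C (aromatic): no H
  4 × C: 2 H each → 8
  2 × N (charge +1): no H
  1 × C (aromatic): 1 H
  1 × C: 1 H
  1 × C: no H
  1 × I: no H
  1 × N (charge +1): 1 H
  1 × O: no H
  1 × O (charge -1): no H
  Total hydrogens = 26.
Net charge +2.
Molecular formula: [C17H26IN3O2]2+

[C17H26IN3O2]2+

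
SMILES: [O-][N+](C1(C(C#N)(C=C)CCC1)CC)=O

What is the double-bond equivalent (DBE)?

Molecular formula from the SMILES: C10H14N2O2.
DoU = (2C + 2 + N − H − X)/2 = (2·10 + 2 + 2 − 14 − 0)/2 = 10/2 = 5.
(Structurally: 1 ring(s) + 4 π bond(s) = 5.)

5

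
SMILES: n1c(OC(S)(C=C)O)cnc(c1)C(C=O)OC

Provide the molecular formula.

Heavy atoms from the SMILES: 10 C, 2 N, 4 O, 1 S.
Implicit hydrogens by atom environment:
  3 × C: 1 H each → 3
  3 × O: no H
  2 × C (aromatic): 1 H each → 2
  2 × C (aromatic): no H
  2 × N (aromatic): no H
  1 × C: 3 H
  1 × C: 2 H
  1 × C: no H
  1 × O: 1 H
  1 × S: 1 H
  Total hydrogens = 12.
Molecular formula: C10H12N2O4S

C10H12N2O4S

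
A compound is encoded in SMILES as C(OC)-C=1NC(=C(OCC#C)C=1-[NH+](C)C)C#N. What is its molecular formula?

C12H16N3O2+

Heavy atoms from the SMILES: 12 C, 3 N, 2 O.
Implicit hydrogens by atom environment:
  4 × C (aromatic): no H
  3 × C: 3 H each → 9
  2 × C: 2 H each → 4
  2 × C: no H
  2 × O: no H
  1 × C: 1 H
  1 × N (aromatic): 1 H
  1 × N (charge +1): 1 H
  1 × N: no H
  Total hydrogens = 16.
Net charge +1.
Molecular formula: C12H16N3O2+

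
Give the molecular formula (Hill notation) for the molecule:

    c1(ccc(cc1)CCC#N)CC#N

Heavy atoms from the SMILES: 11 C, 2 N.
Implicit hydrogens by atom environment:
  4 × C (aromatic): 1 H each → 4
  3 × C: 2 H each → 6
  2 × C (aromatic): no H
  2 × C: no H
  2 × N: no H
  Total hydrogens = 10.
Molecular formula: C11H10N2

C11H10N2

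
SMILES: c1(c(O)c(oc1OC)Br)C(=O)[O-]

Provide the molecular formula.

C6H4BrO5-

Heavy atoms from the SMILES: 1 Br, 6 C, 5 O.
Implicit hydrogens by atom environment:
  4 × C (aromatic): no H
  2 × O: no H
  1 × Br: no H
  1 × C: 3 H
  1 × C: no H
  1 × O: 1 H
  1 × O (aromatic): no H
  1 × O (charge -1): no H
  Total hydrogens = 4.
Net charge -1.
Molecular formula: C6H4BrO5-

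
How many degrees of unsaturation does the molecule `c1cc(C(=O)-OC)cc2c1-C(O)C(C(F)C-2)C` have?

6

Molecular formula from the SMILES: C13H15FO3.
DoU = (2C + 2 + N − H − X)/2 = (2·13 + 2 + 0 − 15 − 1)/2 = 12/2 = 6.
(Structurally: 2 ring(s) + 4 π bond(s) = 6.)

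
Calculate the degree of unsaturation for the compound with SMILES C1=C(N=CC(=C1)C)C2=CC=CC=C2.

8

Molecular formula from the SMILES: C12H11N.
DoU = (2C + 2 + N − H − X)/2 = (2·12 + 2 + 1 − 11 − 0)/2 = 16/2 = 8.
(Structurally: 2 ring(s) + 6 π bond(s) = 8.)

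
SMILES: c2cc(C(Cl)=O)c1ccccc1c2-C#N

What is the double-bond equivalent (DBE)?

Molecular formula from the SMILES: C12H6ClNO.
DoU = (2C + 2 + N − H − X)/2 = (2·12 + 2 + 1 − 6 − 1)/2 = 20/2 = 10.
(Structurally: 2 ring(s) + 8 π bond(s) = 10.)

10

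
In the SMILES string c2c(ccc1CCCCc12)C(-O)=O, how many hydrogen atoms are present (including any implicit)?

Hydrogens are implicit in SMILES; fill each atom to its normal valence:
  4 × C: 2 H each → 8
  3 × C (aromatic): 1 H each → 3
  3 × C (aromatic): no H
  1 × C: no H
  1 × O: 1 H
  1 × O: no H
  Total hydrogens = 12.

12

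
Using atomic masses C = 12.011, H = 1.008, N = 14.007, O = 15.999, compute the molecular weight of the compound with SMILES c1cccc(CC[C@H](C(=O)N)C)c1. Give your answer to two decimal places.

Molecular formula: C11H15NO.
M = 11×12.011 + 15×1.008 + 1×14.007 + 1×15.999 = 177.25 g/mol.

177.25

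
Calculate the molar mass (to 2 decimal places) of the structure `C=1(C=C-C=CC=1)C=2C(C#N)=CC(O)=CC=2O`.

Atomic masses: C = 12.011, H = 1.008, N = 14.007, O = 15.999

211.22

Molecular formula: C13H9NO2.
M = 13×12.011 + 9×1.008 + 1×14.007 + 2×15.999 = 211.22 g/mol.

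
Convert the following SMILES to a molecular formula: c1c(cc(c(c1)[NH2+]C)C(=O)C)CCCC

Heavy atoms from the SMILES: 13 C, 1 N, 1 O.
Implicit hydrogens by atom environment:
  3 × C: 3 H each → 9
  3 × C: 2 H each → 6
  3 × C (aromatic): 1 H each → 3
  3 × C (aromatic): no H
  1 × C: no H
  1 × N (charge +1): 2 H
  1 × O: no H
  Total hydrogens = 20.
Net charge +1.
Molecular formula: C13H20NO+

C13H20NO+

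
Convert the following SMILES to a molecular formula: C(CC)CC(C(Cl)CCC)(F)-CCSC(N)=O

C12H23ClFNOS

Heavy atoms from the SMILES: 12 C, 1 Cl, 1 F, 1 N, 1 O, 1 S.
Implicit hydrogens by atom environment:
  7 × C: 2 H each → 14
  2 × C: 3 H each → 6
  2 × C: no H
  1 × C: 1 H
  1 × Cl: no H
  1 × F: no H
  1 × N: 2 H
  1 × O: no H
  1 × S: no H
  Total hydrogens = 23.
Molecular formula: C12H23ClFNOS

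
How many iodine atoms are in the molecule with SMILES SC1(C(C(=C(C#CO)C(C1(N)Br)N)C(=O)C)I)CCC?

1

The symbol for iodine appears 1 time in the SMILES.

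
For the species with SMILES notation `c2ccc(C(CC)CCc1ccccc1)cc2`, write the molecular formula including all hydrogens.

C17H20

Heavy atoms from the SMILES: 17 C.
Implicit hydrogens by atom environment:
  10 × C (aromatic): 1 H each → 10
  3 × C: 2 H each → 6
  2 × C (aromatic): no H
  1 × C: 3 H
  1 × C: 1 H
  Total hydrogens = 20.
Molecular formula: C17H20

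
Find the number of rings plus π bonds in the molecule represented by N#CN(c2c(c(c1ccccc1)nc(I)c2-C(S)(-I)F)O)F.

10

Molecular formula from the SMILES: C13H7F2I2N3OS.
DoU = (2C + 2 + N − H − X)/2 = (2·13 + 2 + 3 − 7 − 4)/2 = 20/2 = 10.
(Structurally: 2 ring(s) + 8 π bond(s) = 10.)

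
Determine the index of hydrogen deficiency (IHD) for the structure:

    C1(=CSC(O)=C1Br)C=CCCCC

4

Molecular formula from the SMILES: C10H13BrOS.
DoU = (2C + 2 + N − H − X)/2 = (2·10 + 2 + 0 − 13 − 1)/2 = 8/2 = 4.
(Structurally: 1 ring(s) + 3 π bond(s) = 4.)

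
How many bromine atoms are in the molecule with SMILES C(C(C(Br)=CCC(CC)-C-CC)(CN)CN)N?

1

The symbol for bromine appears 1 time in the SMILES.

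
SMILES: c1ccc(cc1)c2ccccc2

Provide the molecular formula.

Heavy atoms from the SMILES: 12 C.
Implicit hydrogens by atom environment:
  10 × C (aromatic): 1 H each → 10
  2 × C (aromatic): no H
  Total hydrogens = 10.
Molecular formula: C12H10

C12H10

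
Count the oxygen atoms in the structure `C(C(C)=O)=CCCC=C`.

1

The symbol for oxygen appears 1 time in the SMILES.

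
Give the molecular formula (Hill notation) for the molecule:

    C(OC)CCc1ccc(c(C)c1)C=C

C13H18O

Heavy atoms from the SMILES: 13 C, 1 O.
Implicit hydrogens by atom environment:
  4 × C: 2 H each → 8
  3 × C (aromatic): 1 H each → 3
  3 × C (aromatic): no H
  2 × C: 3 H each → 6
  1 × C: 1 H
  1 × O: no H
  Total hydrogens = 18.
Molecular formula: C13H18O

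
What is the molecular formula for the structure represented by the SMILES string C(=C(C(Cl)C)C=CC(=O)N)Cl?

Heavy atoms from the SMILES: 7 C, 2 Cl, 1 N, 1 O.
Implicit hydrogens by atom environment:
  4 × C: 1 H each → 4
  2 × C: no H
  2 × Cl: no H
  1 × C: 3 H
  1 × N: 2 H
  1 × O: no H
  Total hydrogens = 9.
Molecular formula: C7H9Cl2NO

C7H9Cl2NO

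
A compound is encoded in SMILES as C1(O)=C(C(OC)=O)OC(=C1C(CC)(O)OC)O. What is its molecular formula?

Heavy atoms from the SMILES: 10 C, 7 O.
Implicit hydrogens by atom environment:
  4 × C (aromatic): no H
  3 × C: 3 H each → 9
  3 × O: 1 H each → 3
  3 × O: no H
  2 × C: no H
  1 × C: 2 H
  1 × O (aromatic): no H
  Total hydrogens = 14.
Molecular formula: C10H14O7

C10H14O7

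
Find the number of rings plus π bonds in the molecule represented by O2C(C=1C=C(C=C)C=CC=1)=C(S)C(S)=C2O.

Molecular formula from the SMILES: C12H10O2S2.
DoU = (2C + 2 + N − H − X)/2 = (2·12 + 2 + 0 − 10 − 0)/2 = 16/2 = 8.
(Structurally: 2 ring(s) + 6 π bond(s) = 8.)

8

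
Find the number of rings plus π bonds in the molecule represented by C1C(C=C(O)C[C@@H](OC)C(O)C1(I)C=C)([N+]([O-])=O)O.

4

Molecular formula from the SMILES: C11H16INO6.
DoU = (2C + 2 + N − H − X)/2 = (2·11 + 2 + 1 − 16 − 1)/2 = 8/2 = 4.
(Structurally: 1 ring(s) + 3 π bond(s) = 4.)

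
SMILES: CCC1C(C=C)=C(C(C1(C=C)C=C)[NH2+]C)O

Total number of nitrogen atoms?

The symbol for nitrogen appears 1 time in the SMILES.

1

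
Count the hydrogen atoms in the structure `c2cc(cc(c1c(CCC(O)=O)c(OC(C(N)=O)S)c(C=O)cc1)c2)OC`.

19

Hydrogens are implicit in SMILES; fill each atom to its normal valence:
  6 × C (aromatic): 1 H each → 6
  6 × C (aromatic): no H
  5 × O: no H
  2 × C: 2 H each → 4
  2 × C: 1 H each → 2
  2 × C: no H
  1 × C: 3 H
  1 × N: 2 H
  1 × O: 1 H
  1 × S: 1 H
  Total hydrogens = 19.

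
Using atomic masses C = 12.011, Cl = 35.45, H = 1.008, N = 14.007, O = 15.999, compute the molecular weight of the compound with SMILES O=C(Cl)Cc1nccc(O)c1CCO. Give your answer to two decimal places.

Molecular formula: C9H10ClNO3.
M = 9×12.011 + 1×35.45 + 10×1.008 + 1×14.007 + 3×15.999 = 215.63 g/mol.

215.63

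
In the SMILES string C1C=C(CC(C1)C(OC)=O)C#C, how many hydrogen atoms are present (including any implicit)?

Hydrogens are implicit in SMILES; fill each atom to its normal valence:
  3 × C: 2 H each → 6
  3 × C: 1 H each → 3
  3 × C: no H
  2 × O: no H
  1 × C: 3 H
  Total hydrogens = 12.

12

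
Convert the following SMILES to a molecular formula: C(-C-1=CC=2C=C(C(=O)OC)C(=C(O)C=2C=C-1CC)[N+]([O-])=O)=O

Heavy atoms from the SMILES: 15 C, 1 N, 6 O.
Implicit hydrogens by atom environment:
  7 × C (aromatic): no H
  4 × O: no H
  3 × C (aromatic): 1 H each → 3
  2 × C: 3 H each → 6
  1 × C: 2 H
  1 × C: 1 H
  1 × C: no H
  1 × N (charge +1): no H
  1 × O: 1 H
  1 × O (charge -1): no H
  Total hydrogens = 13.
Molecular formula: C15H13NO6

C15H13NO6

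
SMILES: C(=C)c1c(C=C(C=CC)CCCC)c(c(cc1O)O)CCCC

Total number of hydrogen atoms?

Hydrogens are implicit in SMILES; fill each atom to its normal valence:
  7 × C: 2 H each → 14
  5 × C (aromatic): no H
  4 × C: 1 H each → 4
  3 × C: 3 H each → 9
  2 × O: 1 H each → 2
  1 × C (aromatic): 1 H
  1 × C: no H
  Total hydrogens = 30.

30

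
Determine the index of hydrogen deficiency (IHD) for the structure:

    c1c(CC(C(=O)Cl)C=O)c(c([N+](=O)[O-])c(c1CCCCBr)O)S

Molecular formula from the SMILES: C14H15BrClNO5S.
DoU = (2C + 2 + N − H − X)/2 = (2·14 + 2 + 1 − 15 − 2)/2 = 14/2 = 7.
(Structurally: 1 ring(s) + 6 π bond(s) = 7.)

7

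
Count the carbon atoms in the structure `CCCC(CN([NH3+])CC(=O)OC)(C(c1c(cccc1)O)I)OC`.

The symbol for carbon appears 16 times in the SMILES. Lowercase c denotes aromatic carbon and counts toward C.

16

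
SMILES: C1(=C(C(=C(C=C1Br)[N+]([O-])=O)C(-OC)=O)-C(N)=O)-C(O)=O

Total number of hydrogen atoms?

7

Hydrogens are implicit in SMILES; fill each atom to its normal valence:
  5 × C (aromatic): no H
  5 × O: no H
  3 × C: no H
  1 × Br: no H
  1 × C: 3 H
  1 × C (aromatic): 1 H
  1 × N: 2 H
  1 × N (charge +1): no H
  1 × O: 1 H
  1 × O (charge -1): no H
  Total hydrogens = 7.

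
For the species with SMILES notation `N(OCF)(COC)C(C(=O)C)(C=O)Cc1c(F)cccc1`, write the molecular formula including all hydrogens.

Heavy atoms from the SMILES: 14 C, 2 F, 1 N, 4 O.
Implicit hydrogens by atom environment:
  4 × C (aromatic): 1 H each → 4
  4 × O: no H
  3 × C: 2 H each → 6
  2 × C: 3 H each → 6
  2 × C: no H
  2 × C (aromatic): no H
  2 × F: no H
  1 × C: 1 H
  1 × N: no H
  Total hydrogens = 17.
Molecular formula: C14H17F2NO4

C14H17F2NO4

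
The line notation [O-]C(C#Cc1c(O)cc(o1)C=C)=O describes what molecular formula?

Heavy atoms from the SMILES: 9 C, 4 O.
Implicit hydrogens by atom environment:
  3 × C (aromatic): no H
  3 × C: no H
  1 × C: 2 H
  1 × C (aromatic): 1 H
  1 × C: 1 H
  1 × O: 1 H
  1 × O (aromatic): no H
  1 × O: no H
  1 × O (charge -1): no H
  Total hydrogens = 5.
Net charge -1.
Molecular formula: C9H5O4-

C9H5O4-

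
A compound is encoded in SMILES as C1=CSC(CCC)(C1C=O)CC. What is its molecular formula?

C10H16OS

Heavy atoms from the SMILES: 10 C, 1 O, 1 S.
Implicit hydrogens by atom environment:
  4 × C: 1 H each → 4
  3 × C: 2 H each → 6
  2 × C: 3 H each → 6
  1 × C: no H
  1 × O: no H
  1 × S: no H
  Total hydrogens = 16.
Molecular formula: C10H16OS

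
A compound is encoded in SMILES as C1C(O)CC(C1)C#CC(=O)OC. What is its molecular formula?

C9H12O3

Heavy atoms from the SMILES: 9 C, 3 O.
Implicit hydrogens by atom environment:
  3 × C: 2 H each → 6
  3 × C: no H
  2 × C: 1 H each → 2
  2 × O: no H
  1 × C: 3 H
  1 × O: 1 H
  Total hydrogens = 12.
Molecular formula: C9H12O3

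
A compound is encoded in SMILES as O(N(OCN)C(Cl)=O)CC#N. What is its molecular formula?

Heavy atoms from the SMILES: 4 C, 1 Cl, 3 N, 3 O.
Implicit hydrogens by atom environment:
  3 × O: no H
  2 × C: 2 H each → 4
  2 × C: no H
  2 × N: no H
  1 × Cl: no H
  1 × N: 2 H
  Total hydrogens = 6.
Molecular formula: C4H6ClN3O3

C4H6ClN3O3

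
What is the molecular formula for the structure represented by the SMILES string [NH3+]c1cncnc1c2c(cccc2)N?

Heavy atoms from the SMILES: 10 C, 4 N.
Implicit hydrogens by atom environment:
  6 × C (aromatic): 1 H each → 6
  4 × C (aromatic): no H
  2 × N (aromatic): no H
  1 × N (charge +1): 3 H
  1 × N: 2 H
  Total hydrogens = 11.
Net charge +1.
Molecular formula: C10H11N4+

C10H11N4+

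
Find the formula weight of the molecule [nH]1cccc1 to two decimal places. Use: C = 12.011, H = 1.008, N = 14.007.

67.09

Molecular formula: C4H5N.
M = 4×12.011 + 5×1.008 + 1×14.007 = 67.09 g/mol.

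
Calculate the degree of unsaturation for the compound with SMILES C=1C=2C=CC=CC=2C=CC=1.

Molecular formula from the SMILES: C10H8.
DoU = (2C + 2 + N − H − X)/2 = (2·10 + 2 + 0 − 8 − 0)/2 = 14/2 = 7.
(Structurally: 2 ring(s) + 5 π bond(s) = 7.)

7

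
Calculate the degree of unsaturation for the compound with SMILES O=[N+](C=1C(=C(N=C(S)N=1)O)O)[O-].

Molecular formula from the SMILES: C4H3N3O4S.
DoU = (2C + 2 + N − H − X)/2 = (2·4 + 2 + 3 − 3 − 0)/2 = 10/2 = 5.
(Structurally: 1 ring(s) + 4 π bond(s) = 5.)

5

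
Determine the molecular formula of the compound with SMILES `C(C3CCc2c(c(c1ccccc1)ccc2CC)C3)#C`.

Heavy atoms from the SMILES: 20 C.
Implicit hydrogens by atom environment:
  7 × C (aromatic): 1 H each → 7
  5 × C (aromatic): no H
  4 × C: 2 H each → 8
  2 × C: 1 H each → 2
  1 × C: 3 H
  1 × C: no H
  Total hydrogens = 20.
Molecular formula: C20H20

C20H20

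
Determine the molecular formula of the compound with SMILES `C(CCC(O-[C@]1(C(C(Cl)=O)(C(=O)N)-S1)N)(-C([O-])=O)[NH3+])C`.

Heavy atoms from the SMILES: 10 C, 1 Cl, 3 N, 5 O, 1 S.
Implicit hydrogens by atom environment:
  6 × C: no H
  4 × O: no H
  3 × C: 2 H each → 6
  2 × N: 2 H each → 4
  1 × C: 3 H
  1 × Cl: no H
  1 × N (charge +1): 3 H
  1 × O (charge -1): no H
  1 × S: no H
  Total hydrogens = 16.
Molecular formula: C10H16ClN3O5S

C10H16ClN3O5S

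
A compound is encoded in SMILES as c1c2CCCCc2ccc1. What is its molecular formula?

C10H12

Heavy atoms from the SMILES: 10 C.
Implicit hydrogens by atom environment:
  4 × C: 2 H each → 8
  4 × C (aromatic): 1 H each → 4
  2 × C (aromatic): no H
  Total hydrogens = 12.
Molecular formula: C10H12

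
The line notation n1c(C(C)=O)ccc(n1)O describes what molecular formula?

C6H6N2O2

Heavy atoms from the SMILES: 6 C, 2 N, 2 O.
Implicit hydrogens by atom environment:
  2 × C (aromatic): 1 H each → 2
  2 × C (aromatic): no H
  2 × N (aromatic): no H
  1 × C: 3 H
  1 × C: no H
  1 × O: 1 H
  1 × O: no H
  Total hydrogens = 6.
Molecular formula: C6H6N2O2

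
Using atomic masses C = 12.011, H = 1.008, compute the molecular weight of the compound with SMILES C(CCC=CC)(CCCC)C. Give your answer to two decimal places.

Molecular formula: C11H22.
M = 11×12.011 + 22×1.008 = 154.30 g/mol.

154.30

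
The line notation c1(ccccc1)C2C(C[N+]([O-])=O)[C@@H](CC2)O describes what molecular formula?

Heavy atoms from the SMILES: 12 C, 1 N, 3 O.
Implicit hydrogens by atom environment:
  5 × C (aromatic): 1 H each → 5
  3 × C: 2 H each → 6
  3 × C: 1 H each → 3
  1 × C (aromatic): no H
  1 × N (charge +1): no H
  1 × O: 1 H
  1 × O: no H
  1 × O (charge -1): no H
  Total hydrogens = 15.
Molecular formula: C12H15NO3

C12H15NO3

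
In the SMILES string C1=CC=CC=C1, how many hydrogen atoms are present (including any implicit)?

6

Hydrogens are implicit in SMILES; fill each atom to its normal valence:
  6 × C (aromatic): 1 H each → 6
  Total hydrogens = 6.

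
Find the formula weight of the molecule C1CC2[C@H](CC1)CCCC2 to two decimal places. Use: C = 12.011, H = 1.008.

138.25

Molecular formula: C10H18.
M = 10×12.011 + 18×1.008 = 138.25 g/mol.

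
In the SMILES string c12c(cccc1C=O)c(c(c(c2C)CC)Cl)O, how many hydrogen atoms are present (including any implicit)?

Hydrogens are implicit in SMILES; fill each atom to its normal valence:
  7 × C (aromatic): no H
  3 × C (aromatic): 1 H each → 3
  2 × C: 3 H each → 6
  1 × C: 2 H
  1 × C: 1 H
  1 × Cl: no H
  1 × O: 1 H
  1 × O: no H
  Total hydrogens = 13.

13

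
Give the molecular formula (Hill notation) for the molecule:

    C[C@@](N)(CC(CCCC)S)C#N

Heavy atoms from the SMILES: 9 C, 2 N, 1 S.
Implicit hydrogens by atom environment:
  4 × C: 2 H each → 8
  2 × C: 3 H each → 6
  2 × C: no H
  1 × C: 1 H
  1 × N: 2 H
  1 × N: no H
  1 × S: 1 H
  Total hydrogens = 18.
Molecular formula: C9H18N2S

C9H18N2S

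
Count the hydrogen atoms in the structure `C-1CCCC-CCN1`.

15

Hydrogens are implicit in SMILES; fill each atom to its normal valence:
  7 × C: 2 H each → 14
  1 × N: 1 H
  Total hydrogens = 15.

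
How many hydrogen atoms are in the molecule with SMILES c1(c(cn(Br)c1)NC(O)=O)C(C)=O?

7

Hydrogens are implicit in SMILES; fill each atom to its normal valence:
  2 × C (aromatic): 1 H each → 2
  2 × C (aromatic): no H
  2 × C: no H
  2 × O: no H
  1 × Br: no H
  1 × C: 3 H
  1 × N: 1 H
  1 × N (aromatic): no H
  1 × O: 1 H
  Total hydrogens = 7.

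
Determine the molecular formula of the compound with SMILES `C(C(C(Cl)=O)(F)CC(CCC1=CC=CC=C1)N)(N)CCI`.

C15H21ClFIN2O

Heavy atoms from the SMILES: 15 C, 1 Cl, 1 F, 1 I, 2 N, 1 O.
Implicit hydrogens by atom environment:
  5 × C: 2 H each → 10
  5 × C (aromatic): 1 H each → 5
  2 × C: 1 H each → 2
  2 × C: no H
  2 × N: 2 H each → 4
  1 × C (aromatic): no H
  1 × Cl: no H
  1 × F: no H
  1 × I: no H
  1 × O: no H
  Total hydrogens = 21.
Molecular formula: C15H21ClFIN2O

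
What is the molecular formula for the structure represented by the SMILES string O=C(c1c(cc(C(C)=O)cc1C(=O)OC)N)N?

C11H12N2O4

Heavy atoms from the SMILES: 11 C, 2 N, 4 O.
Implicit hydrogens by atom environment:
  4 × C (aromatic): no H
  4 × O: no H
  3 × C: no H
  2 × C: 3 H each → 6
  2 × C (aromatic): 1 H each → 2
  2 × N: 2 H each → 4
  Total hydrogens = 12.
Molecular formula: C11H12N2O4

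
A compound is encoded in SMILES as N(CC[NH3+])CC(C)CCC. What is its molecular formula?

Heavy atoms from the SMILES: 8 C, 2 N.
Implicit hydrogens by atom environment:
  5 × C: 2 H each → 10
  2 × C: 3 H each → 6
  1 × C: 1 H
  1 × N (charge +1): 3 H
  1 × N: 1 H
  Total hydrogens = 21.
Net charge +1.
Molecular formula: C8H21N2+

C8H21N2+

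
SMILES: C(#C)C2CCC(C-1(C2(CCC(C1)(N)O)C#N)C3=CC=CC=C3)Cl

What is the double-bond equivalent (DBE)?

Molecular formula from the SMILES: C19H21ClN2O.
DoU = (2C + 2 + N − H − X)/2 = (2·19 + 2 + 2 − 21 − 1)/2 = 20/2 = 10.
(Structurally: 3 ring(s) + 7 π bond(s) = 10.)

10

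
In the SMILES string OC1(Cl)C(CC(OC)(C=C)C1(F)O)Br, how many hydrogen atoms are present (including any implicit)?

11

Hydrogens are implicit in SMILES; fill each atom to its normal valence:
  3 × C: no H
  2 × C: 2 H each → 4
  2 × C: 1 H each → 2
  2 × O: 1 H each → 2
  1 × Br: no H
  1 × C: 3 H
  1 × Cl: no H
  1 × F: no H
  1 × O: no H
  Total hydrogens = 11.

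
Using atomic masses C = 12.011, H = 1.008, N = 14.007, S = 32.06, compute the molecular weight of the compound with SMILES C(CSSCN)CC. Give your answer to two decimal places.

151.29

Molecular formula: C5H13NS2.
M = 5×12.011 + 13×1.008 + 1×14.007 + 2×32.06 = 151.29 g/mol.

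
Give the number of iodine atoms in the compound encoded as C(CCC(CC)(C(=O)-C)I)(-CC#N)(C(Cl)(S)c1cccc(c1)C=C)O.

1

The symbol for iodine appears 1 time in the SMILES.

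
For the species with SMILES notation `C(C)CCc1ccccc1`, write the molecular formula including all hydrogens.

C10H14

Heavy atoms from the SMILES: 10 C.
Implicit hydrogens by atom environment:
  5 × C (aromatic): 1 H each → 5
  3 × C: 2 H each → 6
  1 × C: 3 H
  1 × C (aromatic): no H
  Total hydrogens = 14.
Molecular formula: C10H14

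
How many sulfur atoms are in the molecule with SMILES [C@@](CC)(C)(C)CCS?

1

The symbol for sulfur appears 1 time in the SMILES.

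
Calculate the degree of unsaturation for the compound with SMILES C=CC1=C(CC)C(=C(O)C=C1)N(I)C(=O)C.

6

Molecular formula from the SMILES: C12H14INO2.
DoU = (2C + 2 + N − H − X)/2 = (2·12 + 2 + 1 − 14 − 1)/2 = 12/2 = 6.
(Structurally: 1 ring(s) + 5 π bond(s) = 6.)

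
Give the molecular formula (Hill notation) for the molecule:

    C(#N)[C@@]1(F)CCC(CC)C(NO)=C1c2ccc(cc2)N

C15H18FN3O

Heavy atoms from the SMILES: 15 C, 1 F, 3 N, 1 O.
Implicit hydrogens by atom environment:
  4 × C (aromatic): 1 H each → 4
  4 × C: no H
  3 × C: 2 H each → 6
  2 × C (aromatic): no H
  1 × C: 3 H
  1 × C: 1 H
  1 × F: no H
  1 × N: 2 H
  1 × N: 1 H
  1 × N: no H
  1 × O: 1 H
  Total hydrogens = 18.
Molecular formula: C15H18FN3O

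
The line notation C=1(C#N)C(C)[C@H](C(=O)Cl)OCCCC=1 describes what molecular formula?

C10H12ClNO2

Heavy atoms from the SMILES: 10 C, 1 Cl, 1 N, 2 O.
Implicit hydrogens by atom environment:
  3 × C: 2 H each → 6
  3 × C: 1 H each → 3
  3 × C: no H
  2 × O: no H
  1 × C: 3 H
  1 × Cl: no H
  1 × N: no H
  Total hydrogens = 12.
Molecular formula: C10H12ClNO2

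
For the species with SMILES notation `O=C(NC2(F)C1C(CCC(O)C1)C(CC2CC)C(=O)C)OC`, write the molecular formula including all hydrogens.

C16H26FNO4

Heavy atoms from the SMILES: 16 C, 1 F, 1 N, 4 O.
Implicit hydrogens by atom environment:
  5 × C: 2 H each → 10
  5 × C: 1 H each → 5
  3 × C: 3 H each → 9
  3 × C: no H
  3 × O: no H
  1 × F: no H
  1 × N: 1 H
  1 × O: 1 H
  Total hydrogens = 26.
Molecular formula: C16H26FNO4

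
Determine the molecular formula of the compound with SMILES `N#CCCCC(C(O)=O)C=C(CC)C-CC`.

C13H21NO2

Heavy atoms from the SMILES: 13 C, 1 N, 2 O.
Implicit hydrogens by atom environment:
  6 × C: 2 H each → 12
  3 × C: no H
  2 × C: 3 H each → 6
  2 × C: 1 H each → 2
  1 × N: no H
  1 × O: 1 H
  1 × O: no H
  Total hydrogens = 21.
Molecular formula: C13H21NO2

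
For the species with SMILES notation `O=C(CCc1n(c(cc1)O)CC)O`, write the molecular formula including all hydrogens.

Heavy atoms from the SMILES: 9 C, 1 N, 3 O.
Implicit hydrogens by atom environment:
  3 × C: 2 H each → 6
  2 × C (aromatic): 1 H each → 2
  2 × C (aromatic): no H
  2 × O: 1 H each → 2
  1 × C: 3 H
  1 × C: no H
  1 × N (aromatic): no H
  1 × O: no H
  Total hydrogens = 13.
Molecular formula: C9H13NO3

C9H13NO3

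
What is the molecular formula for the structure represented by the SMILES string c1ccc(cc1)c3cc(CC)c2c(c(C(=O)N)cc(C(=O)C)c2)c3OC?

Heavy atoms from the SMILES: 22 C, 1 N, 3 O.
Implicit hydrogens by atom environment:
  8 × C (aromatic): 1 H each → 8
  8 × C (aromatic): no H
  3 × C: 3 H each → 9
  3 × O: no H
  2 × C: no H
  1 × C: 2 H
  1 × N: 2 H
  Total hydrogens = 21.
Molecular formula: C22H21NO3

C22H21NO3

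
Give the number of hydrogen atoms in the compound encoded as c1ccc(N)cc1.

Hydrogens are implicit in SMILES; fill each atom to its normal valence:
  5 × C (aromatic): 1 H each → 5
  1 × C (aromatic): no H
  1 × N: 2 H
  Total hydrogens = 7.

7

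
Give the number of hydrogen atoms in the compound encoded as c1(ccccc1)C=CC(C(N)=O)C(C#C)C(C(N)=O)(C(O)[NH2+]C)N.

Hydrogens are implicit in SMILES; fill each atom to its normal valence:
  6 × C: 1 H each → 6
  5 × C (aromatic): 1 H each → 5
  4 × C: no H
  3 × N: 2 H each → 6
  2 × O: no H
  1 × C: 3 H
  1 × C (aromatic): no H
  1 × N (charge +1): 2 H
  1 × O: 1 H
  Total hydrogens = 23.

23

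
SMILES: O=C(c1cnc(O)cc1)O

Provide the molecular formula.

Heavy atoms from the SMILES: 6 C, 1 N, 3 O.
Implicit hydrogens by atom environment:
  3 × C (aromatic): 1 H each → 3
  2 × C (aromatic): no H
  2 × O: 1 H each → 2
  1 × C: no H
  1 × N (aromatic): no H
  1 × O: no H
  Total hydrogens = 5.
Molecular formula: C6H5NO3

C6H5NO3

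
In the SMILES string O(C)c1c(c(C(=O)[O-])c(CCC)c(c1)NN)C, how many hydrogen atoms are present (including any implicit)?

Hydrogens are implicit in SMILES; fill each atom to its normal valence:
  5 × C (aromatic): no H
  3 × C: 3 H each → 9
  2 × C: 2 H each → 4
  2 × O: no H
  1 × C (aromatic): 1 H
  1 × C: no H
  1 × N: 2 H
  1 × N: 1 H
  1 × O (charge -1): no H
  Total hydrogens = 17.

17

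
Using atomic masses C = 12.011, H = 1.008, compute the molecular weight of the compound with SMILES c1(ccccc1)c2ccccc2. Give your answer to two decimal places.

154.21

Molecular formula: C12H10.
M = 12×12.011 + 10×1.008 = 154.21 g/mol.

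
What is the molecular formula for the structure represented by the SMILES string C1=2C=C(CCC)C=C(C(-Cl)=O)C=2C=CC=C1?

C14H13ClO

Heavy atoms from the SMILES: 14 C, 1 Cl, 1 O.
Implicit hydrogens by atom environment:
  6 × C (aromatic): 1 H each → 6
  4 × C (aromatic): no H
  2 × C: 2 H each → 4
  1 × C: 3 H
  1 × C: no H
  1 × Cl: no H
  1 × O: no H
  Total hydrogens = 13.
Molecular formula: C14H13ClO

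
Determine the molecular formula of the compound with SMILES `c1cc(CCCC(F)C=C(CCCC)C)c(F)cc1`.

C17H24F2

Heavy atoms from the SMILES: 17 C, 2 F.
Implicit hydrogens by atom environment:
  6 × C: 2 H each → 12
  4 × C (aromatic): 1 H each → 4
  2 × C: 3 H each → 6
  2 × C: 1 H each → 2
  2 × C (aromatic): no H
  2 × F: no H
  1 × C: no H
  Total hydrogens = 24.
Molecular formula: C17H24F2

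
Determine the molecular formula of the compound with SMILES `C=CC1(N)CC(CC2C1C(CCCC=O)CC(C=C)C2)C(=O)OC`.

Heavy atoms from the SMILES: 20 C, 1 N, 3 O.
Implicit hydrogens by atom environment:
  9 × C: 2 H each → 18
  8 × C: 1 H each → 8
  3 × O: no H
  2 × C: no H
  1 × C: 3 H
  1 × N: 2 H
  Total hydrogens = 31.
Molecular formula: C20H31NO3

C20H31NO3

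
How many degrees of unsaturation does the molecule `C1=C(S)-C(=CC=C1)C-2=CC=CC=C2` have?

Molecular formula from the SMILES: C12H10S.
DoU = (2C + 2 + N − H − X)/2 = (2·12 + 2 + 0 − 10 − 0)/2 = 16/2 = 8.
(Structurally: 2 ring(s) + 6 π bond(s) = 8.)

8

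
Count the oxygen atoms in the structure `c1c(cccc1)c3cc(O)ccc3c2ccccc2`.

1

The symbol for oxygen appears 1 time in the SMILES.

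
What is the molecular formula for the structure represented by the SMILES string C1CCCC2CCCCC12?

C10H18

Heavy atoms from the SMILES: 10 C.
Implicit hydrogens by atom environment:
  8 × C: 2 H each → 16
  2 × C: 1 H each → 2
  Total hydrogens = 18.
Molecular formula: C10H18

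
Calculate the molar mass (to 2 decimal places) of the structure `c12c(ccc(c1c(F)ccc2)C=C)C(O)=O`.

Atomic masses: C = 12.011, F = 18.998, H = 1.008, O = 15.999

Molecular formula: C13H9FO2.
M = 13×12.011 + 1×18.998 + 9×1.008 + 2×15.999 = 216.21 g/mol.

216.21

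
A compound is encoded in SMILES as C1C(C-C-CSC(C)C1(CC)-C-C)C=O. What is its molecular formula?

Heavy atoms from the SMILES: 13 C, 1 O, 1 S.
Implicit hydrogens by atom environment:
  6 × C: 2 H each → 12
  3 × C: 3 H each → 9
  3 × C: 1 H each → 3
  1 × C: no H
  1 × O: no H
  1 × S: no H
  Total hydrogens = 24.
Molecular formula: C13H24OS

C13H24OS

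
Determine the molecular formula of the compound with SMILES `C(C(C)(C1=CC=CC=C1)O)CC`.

Heavy atoms from the SMILES: 11 C, 1 O.
Implicit hydrogens by atom environment:
  5 × C (aromatic): 1 H each → 5
  2 × C: 3 H each → 6
  2 × C: 2 H each → 4
  1 × C: no H
  1 × C (aromatic): no H
  1 × O: 1 H
  Total hydrogens = 16.
Molecular formula: C11H16O

C11H16O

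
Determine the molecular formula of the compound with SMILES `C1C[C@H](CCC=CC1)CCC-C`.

Heavy atoms from the SMILES: 12 C.
Implicit hydrogens by atom environment:
  8 × C: 2 H each → 16
  3 × C: 1 H each → 3
  1 × C: 3 H
  Total hydrogens = 22.
Molecular formula: C12H22

C12H22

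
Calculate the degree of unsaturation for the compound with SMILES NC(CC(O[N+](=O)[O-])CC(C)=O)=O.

3

Molecular formula from the SMILES: C6H10N2O5.
DoU = (2C + 2 + N − H − X)/2 = (2·6 + 2 + 2 − 10 − 0)/2 = 6/2 = 3.
(Structurally: 0 ring(s) + 3 π bond(s) = 3.)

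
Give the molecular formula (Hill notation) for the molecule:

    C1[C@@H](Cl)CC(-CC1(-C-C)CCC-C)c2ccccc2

C18H27Cl

Heavy atoms from the SMILES: 18 C, 1 Cl.
Implicit hydrogens by atom environment:
  7 × C: 2 H each → 14
  5 × C (aromatic): 1 H each → 5
  2 × C: 3 H each → 6
  2 × C: 1 H each → 2
  1 × C: no H
  1 × C (aromatic): no H
  1 × Cl: no H
  Total hydrogens = 27.
Molecular formula: C18H27Cl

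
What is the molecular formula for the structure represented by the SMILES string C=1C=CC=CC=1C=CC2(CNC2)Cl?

C11H12ClN

Heavy atoms from the SMILES: 11 C, 1 Cl, 1 N.
Implicit hydrogens by atom environment:
  5 × C (aromatic): 1 H each → 5
  2 × C: 2 H each → 4
  2 × C: 1 H each → 2
  1 × C: no H
  1 × C (aromatic): no H
  1 × Cl: no H
  1 × N: 1 H
  Total hydrogens = 12.
Molecular formula: C11H12ClN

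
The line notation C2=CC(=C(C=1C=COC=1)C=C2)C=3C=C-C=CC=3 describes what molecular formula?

Heavy atoms from the SMILES: 16 C, 1 O.
Implicit hydrogens by atom environment:
  12 × C (aromatic): 1 H each → 12
  4 × C (aromatic): no H
  1 × O (aromatic): no H
  Total hydrogens = 12.
Molecular formula: C16H12O

C16H12O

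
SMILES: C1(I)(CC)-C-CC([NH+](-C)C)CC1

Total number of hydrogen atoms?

21

Hydrogens are implicit in SMILES; fill each atom to its normal valence:
  5 × C: 2 H each → 10
  3 × C: 3 H each → 9
  1 × C: 1 H
  1 × C: no H
  1 × I: no H
  1 × N (charge +1): 1 H
  Total hydrogens = 21.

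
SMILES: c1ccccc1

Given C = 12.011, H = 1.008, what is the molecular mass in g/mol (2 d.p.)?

78.11

Molecular formula: C6H6.
M = 6×12.011 + 6×1.008 = 78.11 g/mol.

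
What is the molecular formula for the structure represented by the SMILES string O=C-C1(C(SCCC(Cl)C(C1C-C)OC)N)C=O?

C12H20ClNO3S

Heavy atoms from the SMILES: 12 C, 1 Cl, 1 N, 3 O, 1 S.
Implicit hydrogens by atom environment:
  6 × C: 1 H each → 6
  3 × C: 2 H each → 6
  3 × O: no H
  2 × C: 3 H each → 6
  1 × C: no H
  1 × Cl: no H
  1 × N: 2 H
  1 × S: no H
  Total hydrogens = 20.
Molecular formula: C12H20ClNO3S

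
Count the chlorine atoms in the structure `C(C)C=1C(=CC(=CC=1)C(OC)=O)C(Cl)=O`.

The symbol for chlorine appears 1 time in the SMILES.

1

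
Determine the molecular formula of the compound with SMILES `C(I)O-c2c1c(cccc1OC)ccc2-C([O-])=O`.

Heavy atoms from the SMILES: 13 C, 1 I, 4 O.
Implicit hydrogens by atom environment:
  5 × C (aromatic): 1 H each → 5
  5 × C (aromatic): no H
  3 × O: no H
  1 × C: 3 H
  1 × C: 2 H
  1 × C: no H
  1 × I: no H
  1 × O (charge -1): no H
  Total hydrogens = 10.
Net charge -1.
Molecular formula: C13H10IO4-

C13H10IO4-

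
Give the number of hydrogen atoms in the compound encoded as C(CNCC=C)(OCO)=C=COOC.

Hydrogens are implicit in SMILES; fill each atom to its normal valence:
  4 × C: 2 H each → 8
  3 × O: no H
  2 × C: 1 H each → 2
  2 × C: no H
  1 × C: 3 H
  1 × N: 1 H
  1 × O: 1 H
  Total hydrogens = 15.

15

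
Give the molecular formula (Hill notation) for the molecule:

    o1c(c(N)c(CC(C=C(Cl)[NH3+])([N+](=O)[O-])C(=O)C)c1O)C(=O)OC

C12H15ClN3O7+

Heavy atoms from the SMILES: 12 C, 1 Cl, 3 N, 7 O.
Implicit hydrogens by atom environment:
  4 × C (aromatic): no H
  4 × C: no H
  4 × O: no H
  2 × C: 3 H each → 6
  1 × C: 2 H
  1 × C: 1 H
  1 × Cl: no H
  1 × N (charge +1): 3 H
  1 × N: 2 H
  1 × N (charge +1): no H
  1 × O: 1 H
  1 × O (aromatic): no H
  1 × O (charge -1): no H
  Total hydrogens = 15.
Net charge +1.
Molecular formula: C12H15ClN3O7+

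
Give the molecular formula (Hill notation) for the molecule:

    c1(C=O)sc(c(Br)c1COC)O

Heavy atoms from the SMILES: 1 Br, 7 C, 3 O, 1 S.
Implicit hydrogens by atom environment:
  4 × C (aromatic): no H
  2 × O: no H
  1 × Br: no H
  1 × C: 3 H
  1 × C: 2 H
  1 × C: 1 H
  1 × O: 1 H
  1 × S (aromatic): no H
  Total hydrogens = 7.
Molecular formula: C7H7BrO3S

C7H7BrO3S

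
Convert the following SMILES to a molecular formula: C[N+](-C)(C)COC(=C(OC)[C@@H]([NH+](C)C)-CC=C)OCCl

[C14H29ClN2O3]2+

Heavy atoms from the SMILES: 14 C, 1 Cl, 2 N, 3 O.
Implicit hydrogens by atom environment:
  6 × C: 3 H each → 18
  4 × C: 2 H each → 8
  3 × O: no H
  2 × C: 1 H each → 2
  2 × C: no H
  1 × Cl: no H
  1 × N (charge +1): 1 H
  1 × N (charge +1): no H
  Total hydrogens = 29.
Net charge +2.
Molecular formula: [C14H29ClN2O3]2+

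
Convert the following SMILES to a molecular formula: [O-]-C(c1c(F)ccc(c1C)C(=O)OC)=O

Heavy atoms from the SMILES: 10 C, 1 F, 4 O.
Implicit hydrogens by atom environment:
  4 × C (aromatic): no H
  3 × O: no H
  2 × C: 3 H each → 6
  2 × C (aromatic): 1 H each → 2
  2 × C: no H
  1 × F: no H
  1 × O (charge -1): no H
  Total hydrogens = 8.
Net charge -1.
Molecular formula: C10H8FO4-

C10H8FO4-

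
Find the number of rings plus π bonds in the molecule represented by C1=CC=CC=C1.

Molecular formula from the SMILES: C6H6.
DoU = (2C + 2 + N − H − X)/2 = (2·6 + 2 + 0 − 6 − 0)/2 = 8/2 = 4.
(Structurally: 1 ring(s) + 3 π bond(s) = 4.)

4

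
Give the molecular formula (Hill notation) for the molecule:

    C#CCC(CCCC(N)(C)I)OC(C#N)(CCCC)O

C15H25IN2O2

Heavy atoms from the SMILES: 15 C, 1 I, 2 N, 2 O.
Implicit hydrogens by atom environment:
  7 × C: 2 H each → 14
  4 × C: no H
  2 × C: 3 H each → 6
  2 × C: 1 H each → 2
  1 × I: no H
  1 × N: 2 H
  1 × N: no H
  1 × O: 1 H
  1 × O: no H
  Total hydrogens = 25.
Molecular formula: C15H25IN2O2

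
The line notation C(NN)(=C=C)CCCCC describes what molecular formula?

C8H16N2

Heavy atoms from the SMILES: 8 C, 2 N.
Implicit hydrogens by atom environment:
  5 × C: 2 H each → 10
  2 × C: no H
  1 × C: 3 H
  1 × N: 2 H
  1 × N: 1 H
  Total hydrogens = 16.
Molecular formula: C8H16N2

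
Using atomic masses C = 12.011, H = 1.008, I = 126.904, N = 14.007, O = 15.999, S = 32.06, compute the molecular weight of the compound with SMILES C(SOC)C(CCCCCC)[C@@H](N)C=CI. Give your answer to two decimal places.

Molecular formula: C12H24INOS.
M = 12×12.011 + 24×1.008 + 1×126.904 + 1×14.007 + 1×15.999 + 1×32.06 = 357.29 g/mol.

357.29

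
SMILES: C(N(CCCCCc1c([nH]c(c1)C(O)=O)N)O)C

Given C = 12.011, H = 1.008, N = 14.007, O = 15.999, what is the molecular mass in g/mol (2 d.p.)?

Molecular formula: C12H21N3O3.
M = 12×12.011 + 21×1.008 + 3×14.007 + 3×15.999 = 255.32 g/mol.

255.32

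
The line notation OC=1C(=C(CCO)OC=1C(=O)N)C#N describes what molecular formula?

C8H8N2O4

Heavy atoms from the SMILES: 8 C, 2 N, 4 O.
Implicit hydrogens by atom environment:
  4 × C (aromatic): no H
  2 × C: 2 H each → 4
  2 × C: no H
  2 × O: 1 H each → 2
  1 × N: 2 H
  1 × N: no H
  1 × O (aromatic): no H
  1 × O: no H
  Total hydrogens = 8.
Molecular formula: C8H8N2O4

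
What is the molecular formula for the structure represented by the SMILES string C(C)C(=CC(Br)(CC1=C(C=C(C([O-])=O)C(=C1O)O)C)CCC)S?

Heavy atoms from the SMILES: 1 Br, 17 C, 4 O, 1 S.
Implicit hydrogens by atom environment:
  5 × C (aromatic): no H
  4 × C: 2 H each → 8
  3 × C: 3 H each → 9
  3 × C: no H
  2 × O: 1 H each → 2
  1 × Br: no H
  1 × C (aromatic): 1 H
  1 × C: 1 H
  1 × O: no H
  1 × O (charge -1): no H
  1 × S: 1 H
  Total hydrogens = 22.
Net charge -1.
Molecular formula: C17H22BrO4S-

C17H22BrO4S-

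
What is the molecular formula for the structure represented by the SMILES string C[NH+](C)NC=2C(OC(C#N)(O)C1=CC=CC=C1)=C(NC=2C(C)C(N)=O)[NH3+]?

Heavy atoms from the SMILES: 17 C, 6 N, 3 O.
Implicit hydrogens by atom environment:
  5 × C (aromatic): 1 H each → 5
  5 × C (aromatic): no H
  3 × C: 3 H each → 9
  3 × C: no H
  2 × O: no H
  1 × C: 1 H
  1 × N (charge +1): 3 H
  1 × N: 2 H
  1 × N (aromatic): 1 H
  1 × N: 1 H
  1 × N (charge +1): 1 H
  1 × N: no H
  1 × O: 1 H
  Total hydrogens = 24.
Net charge +2.
Molecular formula: [C17H24N6O3]2+

[C17H24N6O3]2+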